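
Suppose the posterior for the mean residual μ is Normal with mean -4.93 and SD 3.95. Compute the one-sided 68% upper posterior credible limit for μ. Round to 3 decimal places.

Need U with P(μ ≤ U) = 0.68: U = -4.93 + z_{0.32}·3.95.
z = 0.468; U = -4.93 + 0.468 × 3.95 = -3.083.

-3.083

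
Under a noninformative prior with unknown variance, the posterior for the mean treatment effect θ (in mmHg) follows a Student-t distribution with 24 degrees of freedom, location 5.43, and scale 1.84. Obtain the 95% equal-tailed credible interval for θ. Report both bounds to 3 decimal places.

The t_24 distribution is symmetric; the 95% interval is 5.43 ± t·1.84 with t_{0.975,24} = 2.064.
Half-width: 2.064 × 1.84 = 3.798.
5.43 − 3.798 = 1.632; 5.43 + 3.798 = 9.228.

[1.632, 9.228]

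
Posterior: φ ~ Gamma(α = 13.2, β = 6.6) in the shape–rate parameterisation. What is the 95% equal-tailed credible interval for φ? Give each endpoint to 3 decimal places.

[1.071, 3.215]

Posterior: Gamma(shape 13.2, rate 6.6).
Equal-tailed 95% interval: Gamma(13.2, 6.6) quantiles at 0.025 and 0.975.
Posterior mean ≈ 2.000, SD ≈ 0.550; a Normal approximation gives roughly [0.921, 3.079].
Exact: lower = 1.071; upper = 3.215.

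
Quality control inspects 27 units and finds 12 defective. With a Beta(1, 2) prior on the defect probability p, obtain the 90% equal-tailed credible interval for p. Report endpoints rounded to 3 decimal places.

Posterior: Beta(1+12, 2+15) = Beta(13, 17).
Equal-tailed 90% interval: the 0.05 and 0.95 quantiles of Beta(13, 17).
Posterior mean ≈ 0.433, SD ≈ 0.089; a Normal approximation gives roughly [0.287, 0.580].
Exact: F⁻¹(0.05) = 0.289; F⁻¹(0.95) = 0.583.

[0.289, 0.583]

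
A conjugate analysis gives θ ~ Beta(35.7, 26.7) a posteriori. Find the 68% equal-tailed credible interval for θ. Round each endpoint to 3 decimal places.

[0.510, 0.634]

Posterior: Beta(35.7, 26.7).
Equal-tailed 68% interval: the 0.16 and 0.84 quantiles of Beta(35.7, 26.7).
Posterior mean ≈ 0.572, SD ≈ 0.062; a Normal approximation gives roughly [0.510, 0.634].
Exact: F⁻¹(0.16) = 0.510; F⁻¹(0.84) = 0.634.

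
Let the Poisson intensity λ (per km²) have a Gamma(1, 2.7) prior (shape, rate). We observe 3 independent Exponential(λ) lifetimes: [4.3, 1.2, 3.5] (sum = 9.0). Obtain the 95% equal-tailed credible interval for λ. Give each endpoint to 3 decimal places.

[0.093, 0.749]

Posterior: Gamma(1+3, 2.7+9.0) = Gamma(4, 11.7) (shape, rate).
Equal-tailed 95% interval: Gamma(4, 11.7) quantiles at 0.025 and 0.975.
Posterior mean ≈ 0.342, SD ≈ 0.171; a Normal approximation gives roughly [0.007, 0.677].
Exact: lower = 0.093; upper = 0.749.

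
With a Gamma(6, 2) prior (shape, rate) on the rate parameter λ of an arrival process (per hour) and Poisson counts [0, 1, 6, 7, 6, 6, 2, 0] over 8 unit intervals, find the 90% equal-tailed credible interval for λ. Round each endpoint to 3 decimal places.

[2.501, 4.413]

Posterior: Gamma(6+28, 2+8) = Gamma(34, 10) (shape, rate).
Equal-tailed 90% interval: Gamma(34, 10) quantiles at 0.05 and 0.95.
Posterior mean ≈ 3.400, SD ≈ 0.583; a Normal approximation gives roughly [2.441, 4.359].
Exact: lower = 2.501; upper = 4.413.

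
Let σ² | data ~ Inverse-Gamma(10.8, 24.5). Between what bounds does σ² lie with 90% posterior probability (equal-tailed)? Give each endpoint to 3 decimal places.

Inverse-Gamma(10.8, 24.5) quantiles: F⁻¹(0.05) and F⁻¹(0.95).
Equivalently, 1/σ² ~ Gamma(10.8, rate = 24.5); invert its 0.95 and 0.05 quantiles.
Posterior mean ≈ 2.500, SD ≈ 0.843; a Normal approximation gives roughly [1.114, 3.886].
Exact: lower = 1.466; upper = 4.070.

[1.466, 4.070]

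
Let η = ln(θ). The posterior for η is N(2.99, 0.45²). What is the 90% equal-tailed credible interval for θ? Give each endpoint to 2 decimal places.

[9.49, 41.69]

On the log scale the 90% interval is 2.99 ± 1.645 × 0.45 = [2.2498, 3.7302].
Exponentiate: [e^2.2498, e^3.7302] = [9.49, 41.69].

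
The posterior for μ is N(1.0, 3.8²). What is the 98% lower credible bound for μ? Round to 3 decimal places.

Need L with P(μ ≥ L) = 0.98: L = 1.0 − z_{0.02}·3.8.
z = 2.054; L = 1.0 − 2.054 × 3.8 = -6.804.

-6.804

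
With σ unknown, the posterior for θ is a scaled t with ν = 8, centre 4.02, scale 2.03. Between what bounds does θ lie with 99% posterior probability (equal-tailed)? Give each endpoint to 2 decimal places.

[-2.79, 10.83]

The t_8 distribution is symmetric; the 99% interval is 4.02 ± t·2.03 with t_{0.995,8} = 3.355.
Half-width: 3.355 × 2.03 = 6.81.
4.02 − 6.81 = -2.79; 4.02 + 6.81 = 10.83.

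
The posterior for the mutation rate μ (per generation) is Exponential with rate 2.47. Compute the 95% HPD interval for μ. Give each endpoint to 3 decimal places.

[0.000, 1.213]

The exponential density is strictly decreasing on [0, ∞), so the HPD interval is anchored at 0: [0, q] with P(μ ≤ q) = 0.95.
q = −ln(1 − 0.95) / 2.47 = 2.9957 / 2.47 = 1.213.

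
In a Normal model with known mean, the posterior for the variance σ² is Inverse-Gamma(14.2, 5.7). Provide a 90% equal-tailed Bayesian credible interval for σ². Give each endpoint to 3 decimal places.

Inverse-Gamma(14.2, 5.7) quantiles: F⁻¹(0.05) and F⁻¹(0.95).
Equivalently, 1/σ² ~ Gamma(14.2, rate = 5.7); invert its 0.95 and 0.05 quantiles.
Posterior mean ≈ 0.432, SD ≈ 0.124; a Normal approximation gives roughly [0.228, 0.635].
Exact: lower = 0.273; upper = 0.661.

[0.273, 0.661]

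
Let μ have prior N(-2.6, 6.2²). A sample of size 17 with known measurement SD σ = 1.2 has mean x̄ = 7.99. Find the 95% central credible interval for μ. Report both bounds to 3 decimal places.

Posterior precision = 1/6.2² + 17/1.2² = 0.0260 + 11.8056 = 11.8316, so posterior SD = 0.2907.
Posterior mean = (-2.6/6.2² + 17·7.99/1.2²) / 11.8316 = 7.9667.
Interval: 7.9667 ± 1.960 × 0.2907 → [7.397, 8.537].

[7.397, 8.537]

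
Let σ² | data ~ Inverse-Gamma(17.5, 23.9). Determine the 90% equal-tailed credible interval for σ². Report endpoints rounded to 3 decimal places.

Inverse-Gamma(17.5, 23.9) quantiles: F⁻¹(0.05) and F⁻¹(0.95).
Equivalently, 1/σ² ~ Gamma(17.5, rate = 23.9); invert its 0.95 and 0.05 quantiles.
Posterior mean ≈ 1.448, SD ≈ 0.368; a Normal approximation gives roughly [0.843, 2.054].
Exact: lower = 0.960; upper = 2.128.

[0.960, 2.128]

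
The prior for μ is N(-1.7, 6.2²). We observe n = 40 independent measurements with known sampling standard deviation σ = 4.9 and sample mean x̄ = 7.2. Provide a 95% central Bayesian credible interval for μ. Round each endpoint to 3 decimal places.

Posterior precision = 1/6.2² + 40/4.9² = 0.0260 + 1.6660 = 1.6920, so posterior SD = 0.7688.
Posterior mean = (-1.7/6.2² + 40·7.2/4.9²) / 1.6920 = 7.0632.
Interval: 7.0632 ± 1.960 × 0.7688 → [5.556, 8.570].

[5.556, 8.570]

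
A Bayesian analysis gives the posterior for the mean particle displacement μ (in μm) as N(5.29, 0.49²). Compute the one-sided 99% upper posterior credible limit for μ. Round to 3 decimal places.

6.430

Need U with P(μ ≤ U) = 0.99: U = 5.29 + z_{0.01}·0.49.
z = 2.326; U = 5.29 + 2.326 × 0.49 = 6.430.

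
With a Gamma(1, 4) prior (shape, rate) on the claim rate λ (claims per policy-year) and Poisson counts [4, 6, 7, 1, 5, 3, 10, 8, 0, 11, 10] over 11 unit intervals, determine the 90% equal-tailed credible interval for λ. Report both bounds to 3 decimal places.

Posterior: Gamma(1+65, 4+11) = Gamma(66, 15) (shape, rate).
Equal-tailed 90% interval: Gamma(66, 15) quantiles at 0.05 and 0.95.
Posterior mean ≈ 4.400, SD ≈ 0.542; a Normal approximation gives roughly [3.509, 5.291].
Exact: lower = 3.549; upper = 5.327.

[3.549, 5.327]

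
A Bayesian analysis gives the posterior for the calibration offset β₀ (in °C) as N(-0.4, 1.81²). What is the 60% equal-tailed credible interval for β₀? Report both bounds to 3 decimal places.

The posterior is symmetric, so the 60% equal-tailed interval is β₀ = -0.4 ± z·1.81 with z = 0.842.
Half-width: 0.842 × 1.81 = 1.523.
-0.4 − 1.523 = -1.923; -0.4 + 1.523 = 1.123.

[-1.923, 1.123]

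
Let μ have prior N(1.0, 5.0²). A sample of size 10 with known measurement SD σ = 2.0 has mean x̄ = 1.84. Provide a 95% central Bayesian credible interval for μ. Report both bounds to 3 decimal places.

[0.597, 3.057]

Posterior precision = 1/5.0² + 10/2.0² = 0.0400 + 2.5000 = 2.5400, so posterior SD = 0.6275.
Posterior mean = (1.0/5.0² + 10·1.84/2.0²) / 2.5400 = 1.8268.
Interval: 1.8268 ± 1.960 × 0.6275 → [0.597, 3.057].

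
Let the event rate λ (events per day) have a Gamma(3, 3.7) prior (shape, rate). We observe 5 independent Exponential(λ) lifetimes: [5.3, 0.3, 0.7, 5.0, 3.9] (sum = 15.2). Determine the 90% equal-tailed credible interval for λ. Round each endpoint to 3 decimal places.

[0.211, 0.696]

Posterior: Gamma(3+5, 3.7+15.2) = Gamma(8, 18.9) (shape, rate).
Equal-tailed 90% interval: Gamma(8, 18.9) quantiles at 0.05 and 0.95.
Posterior mean ≈ 0.423, SD ≈ 0.150; a Normal approximation gives roughly [0.177, 0.669].
Exact: lower = 0.211; upper = 0.696.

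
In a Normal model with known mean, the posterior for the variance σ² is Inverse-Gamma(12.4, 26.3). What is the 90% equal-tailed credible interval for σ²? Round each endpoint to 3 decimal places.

[1.406, 3.638]

Inverse-Gamma(12.4, 26.3) quantiles: F⁻¹(0.05) and F⁻¹(0.95).
Equivalently, 1/σ² ~ Gamma(12.4, rate = 26.3); invert its 0.95 and 0.05 quantiles.
Posterior mean ≈ 2.307, SD ≈ 0.715; a Normal approximation gives roughly [1.130, 3.484].
Exact: lower = 1.406; upper = 3.638.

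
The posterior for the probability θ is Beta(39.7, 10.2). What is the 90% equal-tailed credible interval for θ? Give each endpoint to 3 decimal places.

[0.696, 0.881]

Posterior: Beta(39.7, 10.2).
Equal-tailed 90% interval: the 0.05 and 0.95 quantiles of Beta(39.7, 10.2).
Posterior mean ≈ 0.796, SD ≈ 0.057; a Normal approximation gives roughly [0.703, 0.889].
Exact: F⁻¹(0.05) = 0.696; F⁻¹(0.95) = 0.881.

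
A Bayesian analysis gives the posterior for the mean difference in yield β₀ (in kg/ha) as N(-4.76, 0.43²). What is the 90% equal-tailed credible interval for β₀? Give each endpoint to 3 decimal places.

[-5.467, -4.053]

The posterior is symmetric, so the 90% equal-tailed interval is β₀ = -4.76 ± z·0.43 with z = 1.645.
Half-width: 1.645 × 0.43 = 0.707.
-4.76 − 0.707 = -5.467; -4.76 + 0.707 = -4.053.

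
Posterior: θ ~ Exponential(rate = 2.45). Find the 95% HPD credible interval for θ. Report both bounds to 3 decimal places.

The exponential density is strictly decreasing on [0, ∞), so the HPD interval is anchored at 0: [0, q] with P(θ ≤ q) = 0.95.
q = −ln(1 − 0.95) / 2.45 = 2.9957 / 2.45 = 1.223.

[0.000, 1.223]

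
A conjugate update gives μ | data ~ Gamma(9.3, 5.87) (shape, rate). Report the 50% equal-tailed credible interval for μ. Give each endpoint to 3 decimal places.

Posterior: Gamma(shape 9.3, rate 5.87).
Equal-tailed 50% interval: Gamma(9.3, 5.87) quantiles at 0.25 and 0.75.
Posterior mean ≈ 1.584, SD ≈ 0.520; a Normal approximation gives roughly [1.234, 1.935].
Exact: lower = 1.210; upper = 1.897.

[1.210, 1.897]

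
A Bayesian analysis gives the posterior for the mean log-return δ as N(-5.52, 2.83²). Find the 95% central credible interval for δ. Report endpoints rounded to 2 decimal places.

The posterior is symmetric, so the 95% equal-tailed interval is δ = -5.52 ± z·2.83 with z = 1.960.
Half-width: 1.960 × 2.83 = 5.55.
-5.52 − 5.55 = -11.07; -5.52 + 5.55 = 0.03.

[-11.07, 0.03]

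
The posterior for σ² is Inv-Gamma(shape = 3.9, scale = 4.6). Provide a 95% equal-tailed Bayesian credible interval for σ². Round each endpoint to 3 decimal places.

Inverse-Gamma(3.9, 4.6) quantiles: F⁻¹(0.025) and F⁻¹(0.975).
Equivalently, 1/σ² ~ Gamma(3.9, rate = 4.6); invert its 0.975 and 0.025 quantiles.
Posterior mean ≈ 1.586, SD ≈ 1.151; a Normal approximation gives roughly [-0.669, 3.842].
Exact: lower = 0.534; upper = 4.425.

[0.534, 4.425]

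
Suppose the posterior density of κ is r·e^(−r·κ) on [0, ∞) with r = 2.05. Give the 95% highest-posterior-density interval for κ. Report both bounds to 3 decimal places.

The exponential density is strictly decreasing on [0, ∞), so the HPD interval is anchored at 0: [0, q] with P(κ ≤ q) = 0.95.
q = −ln(1 − 0.95) / 2.05 = 2.9957 / 2.05 = 1.461.

[0.000, 1.461]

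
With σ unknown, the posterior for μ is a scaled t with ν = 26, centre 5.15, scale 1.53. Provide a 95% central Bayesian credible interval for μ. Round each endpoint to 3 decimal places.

[2.005, 8.295]

The t_26 distribution is symmetric; the 95% interval is 5.15 ± t·1.53 with t_{0.975,26} = 2.056.
Half-width: 2.056 × 1.53 = 3.145.
5.15 − 3.145 = 2.005; 5.15 + 3.145 = 8.295.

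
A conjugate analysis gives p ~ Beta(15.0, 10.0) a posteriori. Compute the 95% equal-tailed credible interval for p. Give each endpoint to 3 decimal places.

Posterior: Beta(15.0, 10.0).
Equal-tailed 95% interval: the 0.025 and 0.975 quantiles of Beta(15.0, 10.0).
Posterior mean ≈ 0.600, SD ≈ 0.096; a Normal approximation gives roughly [0.412, 0.788].
Exact: F⁻¹(0.025) = 0.406; F⁻¹(0.975) = 0.779.

[0.406, 0.779]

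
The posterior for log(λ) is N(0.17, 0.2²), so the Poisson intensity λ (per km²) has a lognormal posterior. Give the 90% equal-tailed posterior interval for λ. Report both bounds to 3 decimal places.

[0.853, 1.647]

On the log scale the 90% interval is 0.17 ± 1.645 × 0.2 = [-0.1590, 0.4990].
Exponentiate: [e^-0.1590, e^0.4990] = [0.853, 1.647].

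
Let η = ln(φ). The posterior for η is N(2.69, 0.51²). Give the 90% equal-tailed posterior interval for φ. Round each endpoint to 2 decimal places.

[6.37, 34.09]

On the log scale the 90% interval is 2.69 ± 1.645 × 0.51 = [1.8511, 3.5289].
Exponentiate: [e^1.8511, e^3.5289] = [6.37, 34.09].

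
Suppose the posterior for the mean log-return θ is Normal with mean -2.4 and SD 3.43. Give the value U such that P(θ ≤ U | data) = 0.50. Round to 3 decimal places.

-2.400

Need U with P(θ ≤ U) = 0.50: U = -2.4 + z_{0.5}·3.43.
z = 0.000; U = -2.4 + 0.000 × 3.43 = -2.400.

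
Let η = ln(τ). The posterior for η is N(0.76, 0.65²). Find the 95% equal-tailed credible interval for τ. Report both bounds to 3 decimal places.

[0.598, 7.644]

On the log scale the 95% interval is 0.76 ± 1.960 × 0.65 = [-0.5140, 2.0340].
Exponentiate: [e^-0.5140, e^2.0340] = [0.598, 7.644].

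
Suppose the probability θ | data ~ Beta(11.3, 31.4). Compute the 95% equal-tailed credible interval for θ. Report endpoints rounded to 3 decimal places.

Posterior: Beta(11.3, 31.4).
Equal-tailed 95% interval: the 0.025 and 0.975 quantiles of Beta(11.3, 31.4).
Posterior mean ≈ 0.265, SD ≈ 0.067; a Normal approximation gives roughly [0.134, 0.395].
Exact: F⁻¹(0.025) = 0.145; F⁻¹(0.975) = 0.405.

[0.145, 0.405]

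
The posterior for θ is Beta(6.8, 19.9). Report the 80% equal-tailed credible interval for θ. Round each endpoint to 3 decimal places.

Posterior: Beta(6.8, 19.9).
Equal-tailed 80% interval: the 0.1 and 0.9 quantiles of Beta(6.8, 19.9).
Posterior mean ≈ 0.255, SD ≈ 0.083; a Normal approximation gives roughly [0.149, 0.361].
Exact: F⁻¹(0.1) = 0.152; F⁻¹(0.9) = 0.365.

[0.152, 0.365]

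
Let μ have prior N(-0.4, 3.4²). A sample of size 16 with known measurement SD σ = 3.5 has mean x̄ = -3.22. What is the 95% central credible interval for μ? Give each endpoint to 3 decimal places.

[-4.706, -1.384]

Posterior precision = 1/3.4² + 16/3.5² = 0.0865 + 1.3061 = 1.3926, so posterior SD = 0.8474.
Posterior mean = (-0.4/3.4² + 16·-3.22/3.5²) / 1.3926 = -3.0448.
Interval: -3.0448 ± 1.960 × 0.8474 → [-4.706, -1.384].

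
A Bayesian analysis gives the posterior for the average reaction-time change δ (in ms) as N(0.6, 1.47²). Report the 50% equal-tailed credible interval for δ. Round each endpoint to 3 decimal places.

[-0.391, 1.591]

The posterior is symmetric, so the 50% equal-tailed interval is δ = 0.6 ± z·1.47 with z = 0.674.
Half-width: 0.674 × 1.47 = 0.991.
0.6 − 0.991 = -0.391; 0.6 + 0.991 = 1.591.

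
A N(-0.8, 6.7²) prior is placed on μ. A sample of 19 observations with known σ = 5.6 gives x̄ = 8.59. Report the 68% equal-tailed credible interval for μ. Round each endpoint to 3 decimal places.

[7.002, 9.512]

Posterior precision = 1/6.7² + 19/5.6² = 0.0223 + 0.6059 = 0.6281, so posterior SD = 1.2617.
Posterior mean = (-0.8/6.7² + 19·8.59/5.6²) / 0.6281 = 8.2570.
Interval: 8.2570 ± 0.994 × 1.2617 → [7.002, 9.512].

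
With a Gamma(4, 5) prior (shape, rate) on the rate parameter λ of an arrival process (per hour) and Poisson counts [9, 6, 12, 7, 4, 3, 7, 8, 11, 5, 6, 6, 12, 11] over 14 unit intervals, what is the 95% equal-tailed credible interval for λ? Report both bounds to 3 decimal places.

[4.806, 6.978]

Posterior: Gamma(4+107, 5+14) = Gamma(111, 19) (shape, rate).
Equal-tailed 95% interval: Gamma(111, 19) quantiles at 0.025 and 0.975.
Posterior mean ≈ 5.842, SD ≈ 0.555; a Normal approximation gives roughly [4.755, 6.929].
Exact: lower = 4.806; upper = 6.978.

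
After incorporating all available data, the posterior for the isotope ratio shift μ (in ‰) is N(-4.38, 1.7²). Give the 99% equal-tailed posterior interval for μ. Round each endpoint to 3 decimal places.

The posterior is symmetric, so the 99% equal-tailed interval is μ = -4.38 ± z·1.7 with z = 2.576.
Half-width: 2.576 × 1.7 = 4.379.
-4.38 − 4.379 = -8.759; -4.38 + 4.379 = -0.001.

[-8.759, -0.001]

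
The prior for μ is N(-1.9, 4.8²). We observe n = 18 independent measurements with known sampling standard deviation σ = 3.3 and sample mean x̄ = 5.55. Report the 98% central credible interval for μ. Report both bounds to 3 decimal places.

Posterior precision = 1/4.8² + 18/3.3² = 0.0434 + 1.6529 = 1.6963, so posterior SD = 0.7678.
Posterior mean = (-1.9/4.8² + 18·5.55/3.3²) / 1.6963 = 5.3594.
Interval: 5.3594 ± 2.326 × 0.7678 → [3.573, 7.146].

[3.573, 7.146]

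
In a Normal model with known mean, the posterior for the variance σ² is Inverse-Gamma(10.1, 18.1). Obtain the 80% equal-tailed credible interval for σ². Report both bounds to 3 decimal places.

[1.263, 2.873]

Inverse-Gamma(10.1, 18.1) quantiles: F⁻¹(0.1) and F⁻¹(0.9).
Equivalently, 1/σ² ~ Gamma(10.1, rate = 18.1); invert its 0.9 and 0.1 quantiles.
Posterior mean ≈ 1.989, SD ≈ 0.699; a Normal approximation gives roughly [1.093, 2.885].
Exact: lower = 1.263; upper = 2.873.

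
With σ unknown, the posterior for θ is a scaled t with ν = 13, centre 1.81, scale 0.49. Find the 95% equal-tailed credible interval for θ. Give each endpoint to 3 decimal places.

[0.751, 2.869]

The t_13 distribution is symmetric; the 95% interval is 1.81 ± t·0.49 with t_{0.975,13} = 2.160.
Half-width: 2.160 × 0.49 = 1.059.
1.81 − 1.059 = 0.751; 1.81 + 1.059 = 2.869.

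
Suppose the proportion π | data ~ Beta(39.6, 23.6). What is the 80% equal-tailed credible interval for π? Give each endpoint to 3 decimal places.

Posterior: Beta(39.6, 23.6).
Equal-tailed 80% interval: the 0.1 and 0.9 quantiles of Beta(39.6, 23.6).
Posterior mean ≈ 0.627, SD ≈ 0.060; a Normal approximation gives roughly [0.549, 0.704].
Exact: F⁻¹(0.1) = 0.548; F⁻¹(0.9) = 0.703.

[0.548, 0.703]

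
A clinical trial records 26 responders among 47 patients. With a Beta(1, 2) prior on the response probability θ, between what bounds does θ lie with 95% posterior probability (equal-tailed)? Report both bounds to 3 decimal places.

[0.402, 0.675]

Posterior: Beta(1+26, 2+21) = Beta(27, 23).
Equal-tailed 95% interval: the 0.025 and 0.975 quantiles of Beta(27, 23).
Posterior mean ≈ 0.540, SD ≈ 0.070; a Normal approximation gives roughly [0.403, 0.677].
Exact: F⁻¹(0.025) = 0.402; F⁻¹(0.975) = 0.675.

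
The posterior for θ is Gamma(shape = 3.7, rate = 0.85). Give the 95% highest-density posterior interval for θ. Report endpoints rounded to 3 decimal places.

[0.681, 8.814]

The posterior is unimodal and skewed, so the HPD interval has equal density at both endpoints and is the shortest 95% interval.
Solving f(0.681) = f(8.814) with F(8.814) − F(0.681) = 0.95 gives [0.681, 8.814].
For comparison, the equal-tailed interval is [1.107, 9.780]; the HPD is narrower and shifted toward the mode.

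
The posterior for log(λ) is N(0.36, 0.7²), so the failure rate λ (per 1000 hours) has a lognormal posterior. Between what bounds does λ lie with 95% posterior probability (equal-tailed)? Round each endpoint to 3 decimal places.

On the log scale the 95% interval is 0.36 ± 1.960 × 0.7 = [-1.0120, 1.7320].
Exponentiate: [e^-1.0120, e^1.7320] = [0.364, 5.652].

[0.364, 5.652]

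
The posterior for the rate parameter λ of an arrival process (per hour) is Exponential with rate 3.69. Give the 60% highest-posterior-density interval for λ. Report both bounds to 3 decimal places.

The exponential density is strictly decreasing on [0, ∞), so the HPD interval is anchored at 0: [0, q] with P(λ ≤ q) = 0.60.
q = −ln(1 − 0.60) / 3.69 = 0.9163 / 3.69 = 0.248.

[0.000, 0.248]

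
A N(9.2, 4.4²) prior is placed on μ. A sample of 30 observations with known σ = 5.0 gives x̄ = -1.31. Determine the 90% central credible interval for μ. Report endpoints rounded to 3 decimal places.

[-2.347, 0.594]

Posterior precision = 1/4.4² + 30/5.0² = 0.0517 + 1.2000 = 1.2517, so posterior SD = 0.8938.
Posterior mean = (9.2/4.4² + 30·-1.31/5.0²) / 1.2517 = -0.8763.
Interval: -0.8763 ± 1.645 × 0.8938 → [-2.347, 0.594].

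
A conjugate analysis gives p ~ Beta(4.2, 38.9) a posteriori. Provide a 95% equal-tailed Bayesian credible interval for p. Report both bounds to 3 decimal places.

Posterior: Beta(4.2, 38.9).
Equal-tailed 95% interval: the 0.025 and 0.975 quantiles of Beta(4.2, 38.9).
Posterior mean ≈ 0.097, SD ≈ 0.045; a Normal approximation gives roughly [0.010, 0.185].
Exact: F⁻¹(0.025) = 0.029; F⁻¹(0.975) = 0.201.

[0.029, 0.201]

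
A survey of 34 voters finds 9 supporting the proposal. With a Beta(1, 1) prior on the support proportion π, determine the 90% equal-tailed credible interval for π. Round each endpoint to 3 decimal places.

Posterior: Beta(1+9, 1+25) = Beta(10, 26).
Equal-tailed 90% interval: the 0.05 and 0.95 quantiles of Beta(10, 26).
Posterior mean ≈ 0.278, SD ≈ 0.074; a Normal approximation gives roughly [0.157, 0.399].
Exact: F⁻¹(0.05) = 0.164; F⁻¹(0.95) = 0.406.

[0.164, 0.406]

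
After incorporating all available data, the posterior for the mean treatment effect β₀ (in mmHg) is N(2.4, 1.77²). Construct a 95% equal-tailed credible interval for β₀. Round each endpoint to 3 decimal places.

The posterior is symmetric, so the 95% equal-tailed interval is β₀ = 2.4 ± z·1.77 with z = 1.960.
Half-width: 1.960 × 1.77 = 3.469.
2.4 − 3.469 = -1.069; 2.4 + 3.469 = 5.869.

[-1.069, 5.869]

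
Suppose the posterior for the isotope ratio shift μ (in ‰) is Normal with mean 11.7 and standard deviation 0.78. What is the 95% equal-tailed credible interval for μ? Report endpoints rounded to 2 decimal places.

The posterior is symmetric, so the 95% equal-tailed interval is μ = 11.7 ± z·0.78 with z = 1.960.
Half-width: 1.960 × 0.78 = 1.53.
11.7 − 1.53 = 10.17; 11.7 + 1.53 = 13.23.

[10.17, 13.23]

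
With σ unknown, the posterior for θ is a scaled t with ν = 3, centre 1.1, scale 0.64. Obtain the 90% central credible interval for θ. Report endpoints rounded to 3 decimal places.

The t_3 distribution is symmetric; the 90% interval is 1.1 ± t·0.64 with t_{0.95,3} = 2.353.
Half-width: 2.353 × 0.64 = 1.506.
1.1 − 1.506 = -0.406; 1.1 + 1.506 = 2.606.

[-0.406, 2.606]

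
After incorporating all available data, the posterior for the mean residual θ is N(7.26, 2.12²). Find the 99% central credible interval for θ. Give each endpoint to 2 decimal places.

[1.80, 12.72]

The posterior is symmetric, so the 99% equal-tailed interval is θ = 7.26 ± z·2.12 with z = 2.576.
Half-width: 2.576 × 2.12 = 5.46.
7.26 − 5.46 = 1.80; 7.26 + 5.46 = 12.72.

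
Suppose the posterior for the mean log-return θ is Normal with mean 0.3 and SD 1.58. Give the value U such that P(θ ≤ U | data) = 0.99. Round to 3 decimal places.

3.976

Need U with P(θ ≤ U) = 0.99: U = 0.3 + z_{0.01}·1.58.
z = 2.326; U = 0.3 + 2.326 × 1.58 = 3.976.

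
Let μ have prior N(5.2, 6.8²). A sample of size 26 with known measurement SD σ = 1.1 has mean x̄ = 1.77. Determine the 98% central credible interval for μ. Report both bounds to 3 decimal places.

Posterior precision = 1/6.8² + 26/1.1² = 0.0216 + 21.4876 = 21.5092, so posterior SD = 0.2156.
Posterior mean = (5.2/6.8² + 26·1.77/1.1²) / 21.5092 = 1.7734.
Interval: 1.7734 ± 2.326 × 0.2156 → [1.272, 2.275].

[1.272, 2.275]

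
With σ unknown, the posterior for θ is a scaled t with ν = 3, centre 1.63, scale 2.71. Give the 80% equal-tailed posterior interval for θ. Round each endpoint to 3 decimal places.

[-2.808, 6.068]

The t_3 distribution is symmetric; the 80% interval is 1.63 ± t·2.71 with t_{0.9,3} = 1.638.
Half-width: 1.638 × 2.71 = 4.438.
1.63 − 4.438 = -2.808; 1.63 + 4.438 = 6.068.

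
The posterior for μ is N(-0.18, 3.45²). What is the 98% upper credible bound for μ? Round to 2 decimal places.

6.91

Need U with P(μ ≤ U) = 0.98: U = -0.18 + z_{0.02}·3.45.
z = 2.054; U = -0.18 + 2.054 × 3.45 = 6.91.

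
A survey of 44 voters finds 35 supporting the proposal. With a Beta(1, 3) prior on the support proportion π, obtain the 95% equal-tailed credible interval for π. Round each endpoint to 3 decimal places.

[0.620, 0.861]

Posterior: Beta(1+35, 3+9) = Beta(36, 12).
Equal-tailed 95% interval: the 0.025 and 0.975 quantiles of Beta(36, 12).
Posterior mean ≈ 0.750, SD ≈ 0.062; a Normal approximation gives roughly [0.629, 0.871].
Exact: F⁻¹(0.025) = 0.620; F⁻¹(0.975) = 0.861.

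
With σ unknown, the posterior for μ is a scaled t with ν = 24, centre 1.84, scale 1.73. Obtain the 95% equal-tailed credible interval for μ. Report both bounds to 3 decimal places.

[-1.731, 5.411]

The t_24 distribution is symmetric; the 95% interval is 1.84 ± t·1.73 with t_{0.975,24} = 2.064.
Half-width: 2.064 × 1.73 = 3.571.
1.84 − 3.571 = -1.731; 1.84 + 3.571 = 5.411.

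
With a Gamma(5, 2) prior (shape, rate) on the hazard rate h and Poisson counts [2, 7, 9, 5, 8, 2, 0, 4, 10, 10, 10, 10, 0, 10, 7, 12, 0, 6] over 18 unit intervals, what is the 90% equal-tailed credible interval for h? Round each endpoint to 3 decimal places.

[4.990, 6.767]

Posterior: Gamma(5+112, 2+18) = Gamma(117, 20) (shape, rate).
Equal-tailed 90% interval: Gamma(117, 20) quantiles at 0.05 and 0.95.
Posterior mean ≈ 5.850, SD ≈ 0.541; a Normal approximation gives roughly [4.960, 6.740].
Exact: lower = 4.990; upper = 6.767.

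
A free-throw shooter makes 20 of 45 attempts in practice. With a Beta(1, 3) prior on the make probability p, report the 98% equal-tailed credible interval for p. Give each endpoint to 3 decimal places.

[0.272, 0.594]

Posterior: Beta(1+20, 3+25) = Beta(21, 28).
Equal-tailed 98% interval: the 0.01 and 0.99 quantiles of Beta(21, 28).
Posterior mean ≈ 0.429, SD ≈ 0.070; a Normal approximation gives roughly [0.266, 0.591].
Exact: F⁻¹(0.01) = 0.272; F⁻¹(0.99) = 0.594.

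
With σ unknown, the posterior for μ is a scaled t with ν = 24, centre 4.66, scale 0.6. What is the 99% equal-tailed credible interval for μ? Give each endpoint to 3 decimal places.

The t_24 distribution is symmetric; the 99% interval is 4.66 ± t·0.6 with t_{0.995,24} = 2.797.
Half-width: 2.797 × 0.6 = 1.678.
4.66 − 1.678 = 2.982; 4.66 + 1.678 = 6.338.

[2.982, 6.338]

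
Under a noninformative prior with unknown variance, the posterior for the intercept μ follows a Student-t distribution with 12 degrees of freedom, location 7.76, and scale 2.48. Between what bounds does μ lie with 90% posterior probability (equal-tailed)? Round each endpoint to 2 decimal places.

The t_12 distribution is symmetric; the 90% interval is 7.76 ± t·2.48 with t_{0.95,12} = 1.782.
Half-width: 1.782 × 2.48 = 4.42.
7.76 − 4.42 = 3.34; 7.76 + 4.42 = 12.18.

[3.34, 12.18]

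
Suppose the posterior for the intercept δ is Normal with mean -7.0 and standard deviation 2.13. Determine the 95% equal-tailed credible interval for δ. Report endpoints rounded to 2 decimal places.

[-11.17, -2.83]

The posterior is symmetric, so the 95% equal-tailed interval is δ = -7.0 ± z·2.13 with z = 1.960.
Half-width: 1.960 × 2.13 = 4.17.
-7.0 − 4.17 = -11.17; -7.0 + 4.17 = -2.83.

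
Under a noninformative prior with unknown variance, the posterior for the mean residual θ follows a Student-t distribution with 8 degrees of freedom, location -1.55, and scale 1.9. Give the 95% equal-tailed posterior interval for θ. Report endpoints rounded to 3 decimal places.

[-5.931, 2.831]

The t_8 distribution is symmetric; the 95% interval is -1.55 ± t·1.9 with t_{0.975,8} = 2.306.
Half-width: 2.306 × 1.9 = 4.381.
-1.55 − 4.381 = -5.931; -1.55 + 4.381 = 2.831.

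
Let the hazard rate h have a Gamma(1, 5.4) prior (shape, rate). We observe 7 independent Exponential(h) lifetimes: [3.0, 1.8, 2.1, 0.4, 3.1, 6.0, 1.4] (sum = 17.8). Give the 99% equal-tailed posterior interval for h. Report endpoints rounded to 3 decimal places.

Posterior: Gamma(1+7, 5.4+17.8) = Gamma(8, 23.2) (shape, rate).
Equal-tailed 99% interval: Gamma(8, 23.2) quantiles at 0.005 and 0.995.
Posterior mean ≈ 0.345, SD ≈ 0.122; a Normal approximation gives roughly [0.031, 0.659].
Exact: lower = 0.111; upper = 0.739.

[0.111, 0.739]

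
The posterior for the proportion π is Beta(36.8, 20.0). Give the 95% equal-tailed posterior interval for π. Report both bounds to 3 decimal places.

[0.520, 0.766]

Posterior: Beta(36.8, 20.0).
Equal-tailed 95% interval: the 0.025 and 0.975 quantiles of Beta(36.8, 20.0).
Posterior mean ≈ 0.648, SD ≈ 0.063; a Normal approximation gives roughly [0.525, 0.771].
Exact: F⁻¹(0.025) = 0.520; F⁻¹(0.975) = 0.766.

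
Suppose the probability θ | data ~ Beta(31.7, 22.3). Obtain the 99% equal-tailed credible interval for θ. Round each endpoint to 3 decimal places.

[0.413, 0.749]

Posterior: Beta(31.7, 22.3).
Equal-tailed 99% interval: the 0.005 and 0.995 quantiles of Beta(31.7, 22.3).
Posterior mean ≈ 0.587, SD ≈ 0.066; a Normal approximation gives roughly [0.416, 0.758].
Exact: F⁻¹(0.005) = 0.413; F⁻¹(0.995) = 0.749.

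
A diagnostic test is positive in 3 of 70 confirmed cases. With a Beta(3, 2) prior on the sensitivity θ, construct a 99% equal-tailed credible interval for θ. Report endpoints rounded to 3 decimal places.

[0.021, 0.180]

Posterior: Beta(3+3, 2+67) = Beta(6, 69).
Equal-tailed 99% interval: the 0.005 and 0.995 quantiles of Beta(6, 69).
Posterior mean ≈ 0.080, SD ≈ 0.031; a Normal approximation gives roughly [0.000, 0.160].
Exact: F⁻¹(0.005) = 0.021; F⁻¹(0.995) = 0.180.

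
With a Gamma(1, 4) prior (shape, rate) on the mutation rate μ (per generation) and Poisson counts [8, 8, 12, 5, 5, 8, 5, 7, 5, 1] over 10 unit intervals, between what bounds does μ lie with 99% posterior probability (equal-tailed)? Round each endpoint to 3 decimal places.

Posterior: Gamma(1+64, 4+10) = Gamma(65, 14) (shape, rate).
Equal-tailed 99% interval: Gamma(65, 14) quantiles at 0.005 and 0.995.
Posterior mean ≈ 4.643, SD ≈ 0.576; a Normal approximation gives roughly [3.160, 6.126].
Exact: lower = 3.294; upper = 6.260.

[3.294, 6.260]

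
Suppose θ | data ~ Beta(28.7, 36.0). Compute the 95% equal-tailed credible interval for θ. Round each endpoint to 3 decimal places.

[0.326, 0.565]

Posterior: Beta(28.7, 36.0).
Equal-tailed 95% interval: the 0.025 and 0.975 quantiles of Beta(28.7, 36.0).
Posterior mean ≈ 0.444, SD ≈ 0.061; a Normal approximation gives roughly [0.323, 0.564].
Exact: F⁻¹(0.025) = 0.326; F⁻¹(0.975) = 0.565.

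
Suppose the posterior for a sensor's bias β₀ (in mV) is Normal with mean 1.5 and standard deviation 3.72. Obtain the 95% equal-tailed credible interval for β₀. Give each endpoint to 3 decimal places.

[-5.791, 8.791]

The posterior is symmetric, so the 95% equal-tailed interval is β₀ = 1.5 ± z·3.72 with z = 1.960.
Half-width: 1.960 × 3.72 = 7.291.
1.5 − 7.291 = -5.791; 1.5 + 7.291 = 8.791.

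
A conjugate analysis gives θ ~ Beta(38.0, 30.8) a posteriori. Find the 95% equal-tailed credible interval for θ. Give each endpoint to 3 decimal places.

Posterior: Beta(38.0, 30.8).
Equal-tailed 95% interval: the 0.025 and 0.975 quantiles of Beta(38.0, 30.8).
Posterior mean ≈ 0.552, SD ≈ 0.060; a Normal approximation gives roughly [0.436, 0.669].
Exact: F⁻¹(0.025) = 0.435; F⁻¹(0.975) = 0.667.

[0.435, 0.667]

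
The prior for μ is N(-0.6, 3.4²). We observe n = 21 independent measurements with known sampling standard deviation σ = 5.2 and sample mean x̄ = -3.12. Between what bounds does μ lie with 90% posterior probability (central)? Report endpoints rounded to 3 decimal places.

[-4.638, -1.097]

Posterior precision = 1/3.4² + 21/5.2² = 0.0865 + 0.7766 = 0.8631, so posterior SD = 1.0764.
Posterior mean = (-0.6/3.4² + 21·-3.12/5.2²) / 0.8631 = -2.8674.
Interval: -2.8674 ± 1.645 × 1.0764 → [-4.638, -1.097].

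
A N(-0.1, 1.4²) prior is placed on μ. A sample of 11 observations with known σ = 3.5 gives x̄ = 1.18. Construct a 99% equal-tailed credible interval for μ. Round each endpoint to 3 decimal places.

[-1.454, 2.887]

Posterior precision = 1/1.4² + 11/3.5² = 0.5102 + 0.8980 = 1.4082, so posterior SD = 0.8427.
Posterior mean = (-0.1/1.4² + 11·1.18/3.5²) / 1.4082 = 0.7162.
Interval: 0.7162 ± 2.576 × 0.8427 → [-1.454, 2.887].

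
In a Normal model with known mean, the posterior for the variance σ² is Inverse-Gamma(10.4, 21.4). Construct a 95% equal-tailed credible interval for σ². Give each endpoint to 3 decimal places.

[1.215, 4.219]

Inverse-Gamma(10.4, 21.4) quantiles: F⁻¹(0.025) and F⁻¹(0.975).
Equivalently, 1/σ² ~ Gamma(10.4, rate = 21.4); invert its 0.975 and 0.025 quantiles.
Posterior mean ≈ 2.277, SD ≈ 0.786; a Normal approximation gives roughly [0.737, 3.816].
Exact: lower = 1.215; upper = 4.219.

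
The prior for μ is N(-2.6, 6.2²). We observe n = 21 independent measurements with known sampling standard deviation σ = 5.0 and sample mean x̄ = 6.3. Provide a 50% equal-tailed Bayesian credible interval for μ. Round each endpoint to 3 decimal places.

[5.308, 6.757]

Posterior precision = 1/6.2² + 21/5.0² = 0.0260 + 0.8400 = 0.8660, so posterior SD = 1.0746.
Posterior mean = (-2.6/6.2² + 21·6.3/5.0²) / 0.8660 = 6.0326.
Interval: 6.0326 ± 0.674 × 1.0746 → [5.308, 6.757].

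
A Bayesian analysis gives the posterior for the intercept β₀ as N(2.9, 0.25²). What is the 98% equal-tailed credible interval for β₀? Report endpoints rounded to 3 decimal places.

[2.318, 3.482]

The posterior is symmetric, so the 98% equal-tailed interval is β₀ = 2.9 ± z·0.25 with z = 2.326.
Half-width: 2.326 × 0.25 = 0.582.
2.9 − 0.582 = 2.318; 2.9 + 0.582 = 3.482.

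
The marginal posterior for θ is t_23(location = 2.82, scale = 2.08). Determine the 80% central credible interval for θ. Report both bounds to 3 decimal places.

The t_23 distribution is symmetric; the 80% interval is 2.82 ± t·2.08 with t_{0.9,23} = 1.319.
Half-width: 1.319 × 2.08 = 2.744.
2.82 − 2.744 = 0.076; 2.82 + 2.744 = 5.564.

[0.076, 5.564]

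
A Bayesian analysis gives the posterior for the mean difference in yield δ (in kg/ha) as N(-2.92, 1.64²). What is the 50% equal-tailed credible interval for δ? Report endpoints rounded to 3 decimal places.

[-4.026, -1.814]

The posterior is symmetric, so the 50% equal-tailed interval is δ = -2.92 ± z·1.64 with z = 0.674.
Half-width: 0.674 × 1.64 = 1.106.
-2.92 − 1.106 = -4.026; -2.92 + 1.106 = -1.814.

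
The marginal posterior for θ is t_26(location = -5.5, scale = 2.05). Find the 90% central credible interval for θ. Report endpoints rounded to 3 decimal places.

[-8.997, -2.003]

The t_26 distribution is symmetric; the 90% interval is -5.5 ± t·2.05 with t_{0.95,26} = 1.706.
Half-width: 1.706 × 2.05 = 3.497.
-5.5 − 3.497 = -8.997; -5.5 + 3.497 = -2.003.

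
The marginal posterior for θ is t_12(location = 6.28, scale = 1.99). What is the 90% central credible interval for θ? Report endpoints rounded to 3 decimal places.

The t_12 distribution is symmetric; the 90% interval is 6.28 ± t·1.99 with t_{0.95,12} = 1.782.
Half-width: 1.782 × 1.99 = 3.547.
6.28 − 3.547 = 2.733; 6.28 + 3.547 = 9.827.

[2.733, 9.827]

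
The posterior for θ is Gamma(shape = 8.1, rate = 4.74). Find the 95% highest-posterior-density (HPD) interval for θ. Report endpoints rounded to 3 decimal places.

[0.641, 2.904]

The posterior is unimodal and skewed, so the HPD interval has equal density at both endpoints and is the shortest 95% interval.
Solving f(0.641) = f(2.904) with F(2.904) − F(0.641) = 0.95 gives [0.641, 2.904].
For comparison, the equal-tailed interval is [0.742, 3.071]; the HPD is narrower and shifted toward the mode.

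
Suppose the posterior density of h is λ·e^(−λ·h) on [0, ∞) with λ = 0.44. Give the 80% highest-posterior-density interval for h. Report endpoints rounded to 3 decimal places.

[0.000, 3.658]

The exponential density is strictly decreasing on [0, ∞), so the HPD interval is anchored at 0: [0, q] with P(h ≤ q) = 0.80.
q = −ln(1 − 0.80) / 0.44 = 1.6094 / 0.44 = 3.658.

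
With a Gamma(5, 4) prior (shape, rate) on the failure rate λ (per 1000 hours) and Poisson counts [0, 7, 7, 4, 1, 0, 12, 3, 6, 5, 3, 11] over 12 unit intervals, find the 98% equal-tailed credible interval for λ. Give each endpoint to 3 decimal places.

Posterior: Gamma(5+59, 4+12) = Gamma(64, 16) (shape, rate).
Equal-tailed 98% interval: Gamma(64, 16) quantiles at 0.01 and 0.99.
Posterior mean ≈ 4.000, SD ≈ 0.500; a Normal approximation gives roughly [2.837, 5.163].
Exact: lower = 2.929; upper = 5.254.

[2.929, 5.254]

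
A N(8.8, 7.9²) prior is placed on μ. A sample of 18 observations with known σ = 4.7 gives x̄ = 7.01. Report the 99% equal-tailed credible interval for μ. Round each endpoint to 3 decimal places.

[4.219, 9.870]

Posterior precision = 1/7.9² + 18/4.7² = 0.0160 + 0.8148 = 0.8309, so posterior SD = 1.0971.
Posterior mean = (8.8/7.9² + 18·7.01/4.7²) / 0.8309 = 7.0445.
Interval: 7.0445 ± 2.576 × 1.0971 → [4.219, 9.870].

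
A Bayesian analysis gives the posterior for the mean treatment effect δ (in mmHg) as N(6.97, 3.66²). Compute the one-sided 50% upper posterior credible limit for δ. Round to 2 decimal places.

Need U with P(δ ≤ U) = 0.50: U = 6.97 + z_{0.5}·3.66.
z = 0.000; U = 6.97 + 0.000 × 3.66 = 6.97.

6.97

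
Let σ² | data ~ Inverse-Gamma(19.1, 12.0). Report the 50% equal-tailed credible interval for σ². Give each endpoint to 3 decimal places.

Inverse-Gamma(19.1, 12.0) quantiles: F⁻¹(0.25) and F⁻¹(0.75).
Equivalently, 1/σ² ~ Gamma(19.1, rate = 12.0); invert its 0.75 and 0.25 quantiles.
Posterior mean ≈ 0.663, SD ≈ 0.160; a Normal approximation gives roughly [0.555, 0.771].
Exact: lower = 0.549; upper = 0.750.

[0.549, 0.750]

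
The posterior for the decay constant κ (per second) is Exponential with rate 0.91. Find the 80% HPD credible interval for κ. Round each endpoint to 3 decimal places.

[0.000, 1.769]

The exponential density is strictly decreasing on [0, ∞), so the HPD interval is anchored at 0: [0, q] with P(κ ≤ q) = 0.80.
q = −ln(1 − 0.80) / 0.91 = 1.6094 / 0.91 = 1.769.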